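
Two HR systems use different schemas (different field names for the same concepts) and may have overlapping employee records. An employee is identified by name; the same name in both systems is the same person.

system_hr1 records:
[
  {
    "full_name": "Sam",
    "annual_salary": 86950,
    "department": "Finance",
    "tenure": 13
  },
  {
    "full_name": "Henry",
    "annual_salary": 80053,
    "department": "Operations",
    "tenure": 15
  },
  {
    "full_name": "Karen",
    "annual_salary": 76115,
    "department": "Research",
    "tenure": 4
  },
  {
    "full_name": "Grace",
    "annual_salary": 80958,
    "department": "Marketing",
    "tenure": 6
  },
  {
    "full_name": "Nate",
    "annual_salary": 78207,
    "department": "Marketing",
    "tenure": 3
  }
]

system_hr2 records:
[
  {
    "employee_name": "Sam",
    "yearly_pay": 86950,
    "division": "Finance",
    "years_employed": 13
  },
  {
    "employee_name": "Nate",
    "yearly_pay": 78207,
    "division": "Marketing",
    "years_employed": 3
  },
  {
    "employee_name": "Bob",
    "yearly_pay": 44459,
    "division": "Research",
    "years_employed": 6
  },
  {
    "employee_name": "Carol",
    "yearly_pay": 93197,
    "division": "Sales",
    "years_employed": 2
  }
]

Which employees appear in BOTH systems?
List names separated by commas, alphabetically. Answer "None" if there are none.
Nate, Sam

Schema mapping: "full_name" (system_hr1) = "employee_name" (system_hr2) = employee name

Names in system_hr1: ['Grace', 'Henry', 'Karen', 'Nate', 'Sam']
Names in system_hr2: ['Bob', 'Carol', 'Nate', 'Sam']

Intersection: ['Nate', 'Sam']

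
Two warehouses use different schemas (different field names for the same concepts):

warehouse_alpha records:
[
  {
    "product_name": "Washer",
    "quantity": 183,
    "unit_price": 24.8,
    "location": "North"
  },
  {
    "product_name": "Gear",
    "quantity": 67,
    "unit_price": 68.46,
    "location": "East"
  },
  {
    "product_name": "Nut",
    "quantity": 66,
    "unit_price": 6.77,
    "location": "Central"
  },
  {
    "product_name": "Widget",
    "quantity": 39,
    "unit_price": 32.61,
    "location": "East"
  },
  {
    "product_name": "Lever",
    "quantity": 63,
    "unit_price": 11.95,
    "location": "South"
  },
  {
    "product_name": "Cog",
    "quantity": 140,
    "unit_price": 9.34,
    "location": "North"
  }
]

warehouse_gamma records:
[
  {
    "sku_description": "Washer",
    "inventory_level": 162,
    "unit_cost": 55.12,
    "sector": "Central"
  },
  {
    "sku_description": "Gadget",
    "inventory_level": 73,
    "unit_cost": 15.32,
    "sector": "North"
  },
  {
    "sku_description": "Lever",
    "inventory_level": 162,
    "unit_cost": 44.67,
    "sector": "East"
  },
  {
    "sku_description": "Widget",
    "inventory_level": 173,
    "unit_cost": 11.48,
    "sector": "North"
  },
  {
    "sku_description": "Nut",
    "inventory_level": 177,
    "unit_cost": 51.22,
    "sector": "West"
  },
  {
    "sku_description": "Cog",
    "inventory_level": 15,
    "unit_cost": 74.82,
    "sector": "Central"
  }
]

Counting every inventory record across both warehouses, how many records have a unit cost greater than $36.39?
5

Schema mapping: "unit_price" (warehouse_alpha) = "unit_cost" (warehouse_gamma) = unit cost

Records > $36.39 in warehouse_alpha: 1
Records > $36.39 in warehouse_gamma: 4

Total count: 1 + 4 = 5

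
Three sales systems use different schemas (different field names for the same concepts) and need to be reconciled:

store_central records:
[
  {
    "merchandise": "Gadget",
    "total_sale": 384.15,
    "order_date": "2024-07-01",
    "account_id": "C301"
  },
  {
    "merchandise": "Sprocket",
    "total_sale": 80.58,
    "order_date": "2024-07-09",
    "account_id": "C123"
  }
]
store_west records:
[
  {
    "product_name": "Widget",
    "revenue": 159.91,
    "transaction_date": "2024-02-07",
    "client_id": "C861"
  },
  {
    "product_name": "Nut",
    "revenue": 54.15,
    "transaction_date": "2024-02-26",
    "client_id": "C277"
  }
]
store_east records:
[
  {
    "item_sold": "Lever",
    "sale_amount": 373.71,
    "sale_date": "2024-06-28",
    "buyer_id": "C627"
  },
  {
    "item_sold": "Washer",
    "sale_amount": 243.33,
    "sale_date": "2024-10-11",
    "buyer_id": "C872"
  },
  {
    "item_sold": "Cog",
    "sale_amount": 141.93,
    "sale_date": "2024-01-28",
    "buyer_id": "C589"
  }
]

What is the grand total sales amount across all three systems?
1437.76

Schema reconciliation - all amount fields map to sale amount:

store_central (total_sale): 464.73
store_west (revenue): 214.06
store_east (sale_amount): 758.97

Grand total: 1437.76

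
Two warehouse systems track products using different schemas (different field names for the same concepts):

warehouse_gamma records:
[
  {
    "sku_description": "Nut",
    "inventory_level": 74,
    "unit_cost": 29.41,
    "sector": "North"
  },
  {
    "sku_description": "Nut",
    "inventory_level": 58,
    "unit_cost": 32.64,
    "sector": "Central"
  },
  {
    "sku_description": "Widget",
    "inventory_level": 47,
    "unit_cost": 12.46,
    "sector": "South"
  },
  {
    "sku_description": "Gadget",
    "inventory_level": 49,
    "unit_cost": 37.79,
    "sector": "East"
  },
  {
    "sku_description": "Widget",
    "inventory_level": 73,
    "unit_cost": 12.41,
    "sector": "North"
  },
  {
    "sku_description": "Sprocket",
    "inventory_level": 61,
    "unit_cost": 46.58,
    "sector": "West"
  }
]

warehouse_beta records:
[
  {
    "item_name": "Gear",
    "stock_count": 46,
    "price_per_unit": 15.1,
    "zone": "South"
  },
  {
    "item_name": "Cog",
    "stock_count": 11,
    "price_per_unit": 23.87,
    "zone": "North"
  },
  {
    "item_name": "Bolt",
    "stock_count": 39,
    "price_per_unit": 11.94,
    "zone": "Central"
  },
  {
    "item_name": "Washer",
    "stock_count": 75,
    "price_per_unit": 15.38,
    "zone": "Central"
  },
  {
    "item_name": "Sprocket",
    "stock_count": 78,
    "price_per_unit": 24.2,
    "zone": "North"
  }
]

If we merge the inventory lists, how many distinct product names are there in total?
8

Schema mapping: "sku_description" (warehouse_gamma) = "item_name" (warehouse_beta) = product name

Products in warehouse_gamma: ['Gadget', 'Nut', 'Sprocket', 'Widget']
Products in warehouse_beta: ['Bolt', 'Cog', 'Gear', 'Sprocket', 'Washer']

Union (unique products): ['Bolt', 'Cog', 'Gadget', 'Gear', 'Nut', 'Sprocket', 'Washer', 'Widget']
Count: 8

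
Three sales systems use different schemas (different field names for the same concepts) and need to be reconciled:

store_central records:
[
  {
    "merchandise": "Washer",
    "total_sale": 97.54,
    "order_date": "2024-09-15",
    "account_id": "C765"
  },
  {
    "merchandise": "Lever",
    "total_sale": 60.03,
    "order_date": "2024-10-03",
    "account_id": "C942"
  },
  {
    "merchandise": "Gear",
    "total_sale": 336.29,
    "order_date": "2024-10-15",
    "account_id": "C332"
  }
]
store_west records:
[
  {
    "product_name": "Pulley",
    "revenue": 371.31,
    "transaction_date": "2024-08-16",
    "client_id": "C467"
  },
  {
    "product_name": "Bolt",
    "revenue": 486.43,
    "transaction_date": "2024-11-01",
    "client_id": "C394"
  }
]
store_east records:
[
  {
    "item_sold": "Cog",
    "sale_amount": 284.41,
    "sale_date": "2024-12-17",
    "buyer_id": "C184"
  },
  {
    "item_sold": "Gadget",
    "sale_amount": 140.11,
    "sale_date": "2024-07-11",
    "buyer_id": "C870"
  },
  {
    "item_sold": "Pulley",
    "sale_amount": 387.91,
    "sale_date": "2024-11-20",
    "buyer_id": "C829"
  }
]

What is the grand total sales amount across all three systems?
2164.03

Schema reconciliation - all amount fields map to sale amount:

store_central (total_sale): 493.86
store_west (revenue): 857.74
store_east (sale_amount): 812.43

Grand total: 2164.03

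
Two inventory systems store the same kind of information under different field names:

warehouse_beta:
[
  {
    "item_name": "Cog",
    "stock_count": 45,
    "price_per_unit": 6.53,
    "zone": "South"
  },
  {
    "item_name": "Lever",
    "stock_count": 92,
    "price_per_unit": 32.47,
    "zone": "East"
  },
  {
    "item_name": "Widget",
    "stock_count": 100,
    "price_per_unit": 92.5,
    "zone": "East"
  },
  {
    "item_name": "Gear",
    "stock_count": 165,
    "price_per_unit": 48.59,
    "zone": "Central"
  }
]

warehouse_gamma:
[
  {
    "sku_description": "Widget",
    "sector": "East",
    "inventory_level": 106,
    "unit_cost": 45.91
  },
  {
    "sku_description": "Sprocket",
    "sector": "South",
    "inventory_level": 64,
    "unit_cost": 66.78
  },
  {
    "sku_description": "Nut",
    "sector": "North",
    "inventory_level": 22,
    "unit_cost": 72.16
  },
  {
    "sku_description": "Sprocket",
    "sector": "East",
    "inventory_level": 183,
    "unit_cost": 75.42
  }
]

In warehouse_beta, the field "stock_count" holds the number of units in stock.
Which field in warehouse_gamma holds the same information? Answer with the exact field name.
inventory_level

In warehouse_beta, "stock_count" holds the number of units in stock.
The fields in warehouse_gamma are: "sku_description", "sector", "inventory_level", "unit_cost".
"inventory_level" is the match: the name refers to the same concept and its values are whole-number counts (e.g. 106, 64).
The other fields ("sku_description", "sector", "unit_cost") hold different kinds of data.

So "stock_count" in warehouse_beta corresponds to "inventory_level" in warehouse_gamma.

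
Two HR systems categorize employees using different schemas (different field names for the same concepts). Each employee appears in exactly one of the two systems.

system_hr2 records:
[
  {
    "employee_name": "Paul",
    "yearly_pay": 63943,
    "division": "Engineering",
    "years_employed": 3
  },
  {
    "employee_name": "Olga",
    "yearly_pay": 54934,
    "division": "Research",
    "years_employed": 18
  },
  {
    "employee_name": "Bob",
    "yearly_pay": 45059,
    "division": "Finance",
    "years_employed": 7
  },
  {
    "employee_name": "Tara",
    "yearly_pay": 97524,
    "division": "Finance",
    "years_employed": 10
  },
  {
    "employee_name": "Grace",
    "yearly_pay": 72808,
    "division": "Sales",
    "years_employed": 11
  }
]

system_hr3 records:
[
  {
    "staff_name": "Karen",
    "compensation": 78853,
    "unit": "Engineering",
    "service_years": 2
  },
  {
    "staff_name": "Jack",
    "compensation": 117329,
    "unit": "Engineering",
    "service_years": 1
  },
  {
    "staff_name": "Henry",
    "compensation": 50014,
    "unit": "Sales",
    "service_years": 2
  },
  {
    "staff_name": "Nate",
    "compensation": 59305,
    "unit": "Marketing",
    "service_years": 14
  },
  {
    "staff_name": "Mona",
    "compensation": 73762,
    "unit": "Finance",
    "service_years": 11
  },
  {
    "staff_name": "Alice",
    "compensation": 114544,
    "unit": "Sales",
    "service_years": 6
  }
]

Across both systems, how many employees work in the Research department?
1

Schema mapping: "division" (system_hr2) = "unit" (system_hr3) = department

Research employees in system_hr2: 1
Research employees in system_hr3: 0

Total in Research: 1 + 0 = 1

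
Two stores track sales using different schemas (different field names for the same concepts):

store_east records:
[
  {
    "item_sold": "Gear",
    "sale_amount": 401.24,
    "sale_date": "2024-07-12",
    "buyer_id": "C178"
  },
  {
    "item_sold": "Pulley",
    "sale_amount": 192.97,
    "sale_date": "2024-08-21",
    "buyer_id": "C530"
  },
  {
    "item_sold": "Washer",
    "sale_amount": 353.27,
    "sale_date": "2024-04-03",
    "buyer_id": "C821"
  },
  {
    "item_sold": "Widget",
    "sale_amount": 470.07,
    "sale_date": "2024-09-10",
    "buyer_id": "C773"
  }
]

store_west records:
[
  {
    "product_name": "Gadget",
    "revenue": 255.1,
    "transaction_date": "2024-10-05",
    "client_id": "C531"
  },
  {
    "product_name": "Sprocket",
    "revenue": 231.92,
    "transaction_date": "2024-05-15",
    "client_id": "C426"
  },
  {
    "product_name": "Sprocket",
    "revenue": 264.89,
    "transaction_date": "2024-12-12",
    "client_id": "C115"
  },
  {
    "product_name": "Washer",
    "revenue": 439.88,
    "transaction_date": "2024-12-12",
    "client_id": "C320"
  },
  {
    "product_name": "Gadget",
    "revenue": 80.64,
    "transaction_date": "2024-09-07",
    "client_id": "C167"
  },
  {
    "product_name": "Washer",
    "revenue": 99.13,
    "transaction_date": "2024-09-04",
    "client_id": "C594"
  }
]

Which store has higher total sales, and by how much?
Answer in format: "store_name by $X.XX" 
store_east by $45.99

Schema mapping: "sale_amount" (store_east) = "revenue" (store_west) = sale amount

Total for store_east: 1417.55
Total for store_west: 1371.56

Difference: |1417.55 - 1371.56| = 45.99
store_east has higher sales by $45.99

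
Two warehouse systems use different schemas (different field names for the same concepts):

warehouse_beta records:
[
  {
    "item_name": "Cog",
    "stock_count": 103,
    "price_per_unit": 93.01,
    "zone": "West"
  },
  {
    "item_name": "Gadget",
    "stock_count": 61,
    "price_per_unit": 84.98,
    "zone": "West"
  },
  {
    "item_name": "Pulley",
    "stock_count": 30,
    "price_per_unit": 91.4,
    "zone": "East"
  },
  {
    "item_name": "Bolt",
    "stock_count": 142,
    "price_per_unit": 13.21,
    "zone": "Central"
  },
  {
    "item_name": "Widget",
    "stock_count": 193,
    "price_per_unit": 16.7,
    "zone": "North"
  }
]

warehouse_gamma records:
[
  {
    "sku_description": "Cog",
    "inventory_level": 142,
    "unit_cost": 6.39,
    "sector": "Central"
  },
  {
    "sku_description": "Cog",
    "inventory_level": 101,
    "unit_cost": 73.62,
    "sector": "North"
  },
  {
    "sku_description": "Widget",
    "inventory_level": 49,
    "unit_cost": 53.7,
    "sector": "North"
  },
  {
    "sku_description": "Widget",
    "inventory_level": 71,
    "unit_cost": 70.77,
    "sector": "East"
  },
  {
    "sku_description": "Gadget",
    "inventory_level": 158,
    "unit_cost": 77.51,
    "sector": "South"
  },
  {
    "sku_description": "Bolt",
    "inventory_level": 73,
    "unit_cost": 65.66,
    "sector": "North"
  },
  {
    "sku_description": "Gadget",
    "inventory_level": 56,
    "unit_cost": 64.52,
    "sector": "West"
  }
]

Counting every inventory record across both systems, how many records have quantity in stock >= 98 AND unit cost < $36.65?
3

Schema mappings:
- "stock_count" (warehouse_beta) = "inventory_level" (warehouse_gamma) = quantity
- "price_per_unit" (warehouse_beta) = "unit_cost" (warehouse_gamma) = unit cost

Records meeting both conditions in warehouse_beta: 2
Records meeting both conditions in warehouse_gamma: 1

Total: 2 + 1 = 3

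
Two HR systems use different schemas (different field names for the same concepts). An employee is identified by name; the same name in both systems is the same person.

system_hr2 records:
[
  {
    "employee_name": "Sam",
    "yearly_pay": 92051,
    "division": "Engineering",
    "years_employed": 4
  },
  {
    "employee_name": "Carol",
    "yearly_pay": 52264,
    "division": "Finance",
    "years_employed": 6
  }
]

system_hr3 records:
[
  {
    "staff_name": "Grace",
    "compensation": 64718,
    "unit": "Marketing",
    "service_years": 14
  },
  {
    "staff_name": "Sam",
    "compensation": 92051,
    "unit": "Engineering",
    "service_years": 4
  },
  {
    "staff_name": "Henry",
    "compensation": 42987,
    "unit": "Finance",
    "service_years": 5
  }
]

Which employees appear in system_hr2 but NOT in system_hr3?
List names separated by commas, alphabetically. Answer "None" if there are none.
Carol

Schema mapping: "employee_name" (system_hr2) = "staff_name" (system_hr3) = employee name

Names in system_hr2: ['Carol', 'Sam']
Names in system_hr3: ['Grace', 'Henry', 'Sam']

In system_hr2 but not system_hr3: ['Carol']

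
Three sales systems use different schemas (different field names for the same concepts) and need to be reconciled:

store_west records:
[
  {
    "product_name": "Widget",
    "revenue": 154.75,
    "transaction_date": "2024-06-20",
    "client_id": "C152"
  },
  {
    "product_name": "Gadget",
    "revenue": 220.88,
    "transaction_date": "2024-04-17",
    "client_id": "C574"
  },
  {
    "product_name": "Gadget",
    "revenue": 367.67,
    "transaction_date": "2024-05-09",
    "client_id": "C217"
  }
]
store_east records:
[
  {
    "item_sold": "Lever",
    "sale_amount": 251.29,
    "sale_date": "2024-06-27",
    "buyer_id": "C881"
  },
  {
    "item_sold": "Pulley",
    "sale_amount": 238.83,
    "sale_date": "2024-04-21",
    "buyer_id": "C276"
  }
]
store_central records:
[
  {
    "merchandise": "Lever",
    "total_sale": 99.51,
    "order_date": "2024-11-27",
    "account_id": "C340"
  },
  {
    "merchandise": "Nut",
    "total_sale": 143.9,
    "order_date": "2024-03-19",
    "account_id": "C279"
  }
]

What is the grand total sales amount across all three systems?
1476.83

Schema reconciliation - all amount fields map to sale amount:

store_west (revenue): 743.3
store_east (sale_amount): 490.12
store_central (total_sale): 243.41

Grand total: 1476.83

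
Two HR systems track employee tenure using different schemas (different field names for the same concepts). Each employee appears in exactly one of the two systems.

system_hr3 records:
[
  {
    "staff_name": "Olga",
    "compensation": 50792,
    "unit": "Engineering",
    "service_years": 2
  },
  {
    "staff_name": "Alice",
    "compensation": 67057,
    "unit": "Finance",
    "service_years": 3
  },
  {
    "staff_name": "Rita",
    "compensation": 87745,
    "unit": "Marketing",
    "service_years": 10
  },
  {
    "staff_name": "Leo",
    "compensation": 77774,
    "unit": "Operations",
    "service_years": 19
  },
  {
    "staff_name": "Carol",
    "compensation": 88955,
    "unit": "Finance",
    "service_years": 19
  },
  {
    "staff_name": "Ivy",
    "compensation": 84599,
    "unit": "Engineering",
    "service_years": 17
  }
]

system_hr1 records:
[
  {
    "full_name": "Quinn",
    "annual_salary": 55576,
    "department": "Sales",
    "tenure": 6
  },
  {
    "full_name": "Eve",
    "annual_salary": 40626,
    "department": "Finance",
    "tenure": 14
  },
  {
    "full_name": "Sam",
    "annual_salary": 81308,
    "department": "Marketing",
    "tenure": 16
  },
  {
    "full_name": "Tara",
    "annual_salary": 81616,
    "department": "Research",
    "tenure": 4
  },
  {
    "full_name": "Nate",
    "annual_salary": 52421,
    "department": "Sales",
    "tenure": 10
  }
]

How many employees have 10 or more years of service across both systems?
7

Reconcile schemas: "service_years" (system_hr3) = "tenure" (system_hr1) = years of service

From system_hr3: 4 employees with >= 10 years
From system_hr1: 3 employees with >= 10 years

Total: 4 + 3 = 7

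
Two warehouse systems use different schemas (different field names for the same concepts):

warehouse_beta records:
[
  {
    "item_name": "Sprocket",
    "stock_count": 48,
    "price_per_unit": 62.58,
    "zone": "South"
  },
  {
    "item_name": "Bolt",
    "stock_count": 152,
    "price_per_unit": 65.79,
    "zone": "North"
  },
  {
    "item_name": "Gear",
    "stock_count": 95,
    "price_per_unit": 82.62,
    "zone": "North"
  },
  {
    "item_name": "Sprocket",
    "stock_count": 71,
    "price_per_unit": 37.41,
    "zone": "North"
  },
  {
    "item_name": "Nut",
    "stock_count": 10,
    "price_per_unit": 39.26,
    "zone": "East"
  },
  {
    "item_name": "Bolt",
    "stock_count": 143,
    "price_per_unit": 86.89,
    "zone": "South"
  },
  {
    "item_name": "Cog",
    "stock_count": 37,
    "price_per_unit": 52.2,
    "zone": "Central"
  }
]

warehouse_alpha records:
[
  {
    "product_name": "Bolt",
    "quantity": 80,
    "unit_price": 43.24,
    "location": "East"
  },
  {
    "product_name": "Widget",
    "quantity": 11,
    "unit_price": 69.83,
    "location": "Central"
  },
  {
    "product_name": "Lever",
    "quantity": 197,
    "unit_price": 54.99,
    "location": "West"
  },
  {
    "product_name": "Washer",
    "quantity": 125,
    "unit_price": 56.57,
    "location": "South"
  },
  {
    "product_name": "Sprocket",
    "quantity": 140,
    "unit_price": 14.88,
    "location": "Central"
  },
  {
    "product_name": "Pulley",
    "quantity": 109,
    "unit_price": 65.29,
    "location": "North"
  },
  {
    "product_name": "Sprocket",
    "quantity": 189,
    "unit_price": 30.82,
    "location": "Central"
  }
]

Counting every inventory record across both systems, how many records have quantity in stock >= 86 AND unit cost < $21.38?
1

Schema mappings:
- "stock_count" (warehouse_beta) = "quantity" (warehouse_alpha) = quantity
- "price_per_unit" (warehouse_beta) = "unit_price" (warehouse_alpha) = unit cost

Records meeting both conditions in warehouse_beta: 0
Records meeting both conditions in warehouse_alpha: 1

Total: 0 + 1 = 1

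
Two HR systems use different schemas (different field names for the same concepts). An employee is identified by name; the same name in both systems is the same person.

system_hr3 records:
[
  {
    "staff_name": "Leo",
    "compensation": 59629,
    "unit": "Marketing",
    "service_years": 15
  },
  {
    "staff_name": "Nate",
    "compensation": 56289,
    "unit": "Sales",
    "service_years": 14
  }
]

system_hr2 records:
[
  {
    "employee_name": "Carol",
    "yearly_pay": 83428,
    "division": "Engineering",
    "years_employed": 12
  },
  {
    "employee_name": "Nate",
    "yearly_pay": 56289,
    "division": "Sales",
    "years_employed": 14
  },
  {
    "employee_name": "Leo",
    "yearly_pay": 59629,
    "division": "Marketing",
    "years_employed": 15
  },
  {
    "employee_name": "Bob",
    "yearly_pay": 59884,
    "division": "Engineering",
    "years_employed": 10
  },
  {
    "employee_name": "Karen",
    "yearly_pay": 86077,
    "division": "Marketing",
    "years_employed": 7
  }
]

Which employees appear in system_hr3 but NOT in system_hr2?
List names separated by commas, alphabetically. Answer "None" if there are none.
None

Schema mapping: "staff_name" (system_hr3) = "employee_name" (system_hr2) = employee name

Names in system_hr3: ['Leo', 'Nate']
Names in system_hr2: ['Bob', 'Carol', 'Karen', 'Leo', 'Nate']

In system_hr3 but not system_hr2: None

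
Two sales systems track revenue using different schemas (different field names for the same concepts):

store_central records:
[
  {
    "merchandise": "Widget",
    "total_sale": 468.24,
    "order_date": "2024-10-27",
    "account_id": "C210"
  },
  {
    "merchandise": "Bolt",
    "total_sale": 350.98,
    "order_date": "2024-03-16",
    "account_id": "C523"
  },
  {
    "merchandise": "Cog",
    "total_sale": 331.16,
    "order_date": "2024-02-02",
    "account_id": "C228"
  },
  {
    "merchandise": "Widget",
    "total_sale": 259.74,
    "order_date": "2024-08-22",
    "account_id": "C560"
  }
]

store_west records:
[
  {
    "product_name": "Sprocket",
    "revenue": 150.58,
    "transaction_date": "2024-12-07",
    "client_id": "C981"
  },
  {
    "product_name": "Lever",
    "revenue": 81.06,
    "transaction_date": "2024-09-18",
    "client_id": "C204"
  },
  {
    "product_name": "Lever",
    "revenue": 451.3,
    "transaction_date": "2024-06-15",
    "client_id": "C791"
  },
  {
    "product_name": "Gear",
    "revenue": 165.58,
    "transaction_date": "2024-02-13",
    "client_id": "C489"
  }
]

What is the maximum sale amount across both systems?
468.24

Reconcile: "total_sale" (store_central) = "revenue" (store_west) = sale amount

Maximum in store_central: 468.24
Maximum in store_west: 451.3

Overall maximum: max(468.24, 451.3) = 468.24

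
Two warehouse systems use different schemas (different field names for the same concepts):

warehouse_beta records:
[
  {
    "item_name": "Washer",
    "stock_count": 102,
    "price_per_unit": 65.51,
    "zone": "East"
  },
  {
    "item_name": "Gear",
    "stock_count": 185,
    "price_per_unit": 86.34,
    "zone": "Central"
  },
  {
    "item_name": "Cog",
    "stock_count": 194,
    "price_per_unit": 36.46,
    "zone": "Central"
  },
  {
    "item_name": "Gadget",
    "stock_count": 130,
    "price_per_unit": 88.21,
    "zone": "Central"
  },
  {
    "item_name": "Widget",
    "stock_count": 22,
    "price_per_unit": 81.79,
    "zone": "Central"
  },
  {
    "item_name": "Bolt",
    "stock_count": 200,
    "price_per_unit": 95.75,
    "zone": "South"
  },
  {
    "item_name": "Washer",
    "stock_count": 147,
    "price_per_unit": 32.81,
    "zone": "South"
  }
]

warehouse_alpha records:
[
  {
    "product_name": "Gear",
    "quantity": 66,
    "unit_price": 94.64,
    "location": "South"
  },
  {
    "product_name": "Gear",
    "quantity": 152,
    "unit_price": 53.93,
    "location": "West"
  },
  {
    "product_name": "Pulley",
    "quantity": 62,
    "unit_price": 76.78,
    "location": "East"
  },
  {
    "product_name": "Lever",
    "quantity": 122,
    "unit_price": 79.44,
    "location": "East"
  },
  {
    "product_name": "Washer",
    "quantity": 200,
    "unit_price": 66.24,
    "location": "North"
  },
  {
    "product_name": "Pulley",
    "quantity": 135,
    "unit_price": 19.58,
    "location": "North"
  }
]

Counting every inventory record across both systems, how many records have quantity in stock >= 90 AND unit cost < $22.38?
1

Schema mappings:
- "stock_count" (warehouse_beta) = "quantity" (warehouse_alpha) = quantity
- "price_per_unit" (warehouse_beta) = "unit_price" (warehouse_alpha) = unit cost

Records meeting both conditions in warehouse_beta: 0
Records meeting both conditions in warehouse_alpha: 1

Total: 0 + 1 = 1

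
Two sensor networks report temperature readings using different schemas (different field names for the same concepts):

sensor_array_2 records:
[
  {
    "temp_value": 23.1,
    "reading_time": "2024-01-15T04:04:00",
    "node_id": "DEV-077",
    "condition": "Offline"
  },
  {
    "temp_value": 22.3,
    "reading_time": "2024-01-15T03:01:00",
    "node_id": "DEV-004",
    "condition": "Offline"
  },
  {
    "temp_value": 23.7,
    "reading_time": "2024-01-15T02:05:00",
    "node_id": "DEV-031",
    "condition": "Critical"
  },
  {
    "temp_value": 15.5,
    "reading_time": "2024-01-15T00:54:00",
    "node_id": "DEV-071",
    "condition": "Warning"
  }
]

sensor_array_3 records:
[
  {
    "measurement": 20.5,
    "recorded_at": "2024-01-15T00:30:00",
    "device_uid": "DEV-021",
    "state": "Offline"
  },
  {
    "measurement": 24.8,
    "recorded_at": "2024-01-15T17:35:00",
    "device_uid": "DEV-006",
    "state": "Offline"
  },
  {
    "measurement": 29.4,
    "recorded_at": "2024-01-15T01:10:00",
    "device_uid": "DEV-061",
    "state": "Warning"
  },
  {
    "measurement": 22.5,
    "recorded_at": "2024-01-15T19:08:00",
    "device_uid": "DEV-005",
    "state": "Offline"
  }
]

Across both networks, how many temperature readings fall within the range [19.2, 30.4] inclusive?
7

Schema mapping: "temp_value" (sensor_array_2) = "measurement" (sensor_array_3) = temperature

Readings in [19.2, 30.4] from sensor_array_2: 3
Readings in [19.2, 30.4] from sensor_array_3: 4

Total count: 3 + 4 = 7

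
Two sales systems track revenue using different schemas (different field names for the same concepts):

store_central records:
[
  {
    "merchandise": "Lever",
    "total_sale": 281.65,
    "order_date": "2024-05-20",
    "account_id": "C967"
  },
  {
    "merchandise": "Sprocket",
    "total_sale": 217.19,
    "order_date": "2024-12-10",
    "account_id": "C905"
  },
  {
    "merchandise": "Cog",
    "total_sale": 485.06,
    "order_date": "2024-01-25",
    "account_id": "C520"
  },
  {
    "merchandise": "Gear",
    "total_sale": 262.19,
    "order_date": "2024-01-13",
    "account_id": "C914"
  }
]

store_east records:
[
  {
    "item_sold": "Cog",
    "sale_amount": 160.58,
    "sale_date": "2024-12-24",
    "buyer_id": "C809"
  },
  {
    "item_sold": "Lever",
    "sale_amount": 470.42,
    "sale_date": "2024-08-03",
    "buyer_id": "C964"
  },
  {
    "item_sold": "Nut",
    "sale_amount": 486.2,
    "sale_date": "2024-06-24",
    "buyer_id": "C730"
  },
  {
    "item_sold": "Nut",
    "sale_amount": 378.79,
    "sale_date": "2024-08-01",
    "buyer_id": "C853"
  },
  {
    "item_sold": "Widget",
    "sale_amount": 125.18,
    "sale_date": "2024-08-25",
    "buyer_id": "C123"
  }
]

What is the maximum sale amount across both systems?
486.2

Reconcile: "total_sale" (store_central) = "sale_amount" (store_east) = sale amount

Maximum in store_central: 485.06
Maximum in store_east: 486.2

Overall maximum: max(485.06, 486.2) = 486.2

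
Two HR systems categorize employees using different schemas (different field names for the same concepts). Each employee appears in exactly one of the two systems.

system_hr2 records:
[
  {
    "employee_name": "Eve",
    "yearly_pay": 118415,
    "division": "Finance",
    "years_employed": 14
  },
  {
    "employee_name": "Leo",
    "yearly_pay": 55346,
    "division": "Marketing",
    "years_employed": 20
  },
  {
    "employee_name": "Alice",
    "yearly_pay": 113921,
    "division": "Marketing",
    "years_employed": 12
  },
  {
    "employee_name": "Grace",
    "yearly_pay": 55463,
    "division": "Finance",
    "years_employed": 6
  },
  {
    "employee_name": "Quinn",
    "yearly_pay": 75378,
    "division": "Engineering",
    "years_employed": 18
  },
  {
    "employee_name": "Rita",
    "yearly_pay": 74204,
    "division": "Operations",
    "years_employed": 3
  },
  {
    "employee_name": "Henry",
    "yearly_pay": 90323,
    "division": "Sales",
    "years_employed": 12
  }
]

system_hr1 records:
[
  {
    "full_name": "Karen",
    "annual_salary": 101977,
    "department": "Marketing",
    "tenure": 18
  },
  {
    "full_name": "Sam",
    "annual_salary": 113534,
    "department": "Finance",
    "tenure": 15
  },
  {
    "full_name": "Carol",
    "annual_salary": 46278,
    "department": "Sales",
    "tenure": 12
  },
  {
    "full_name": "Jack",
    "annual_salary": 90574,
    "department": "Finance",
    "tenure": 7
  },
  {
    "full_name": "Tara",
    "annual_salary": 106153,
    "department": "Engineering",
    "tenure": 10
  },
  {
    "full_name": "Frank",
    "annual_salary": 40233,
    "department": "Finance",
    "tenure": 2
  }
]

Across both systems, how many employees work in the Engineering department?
2

Schema mapping: "division" (system_hr2) = "department" (system_hr1) = department

Engineering employees in system_hr2: 1
Engineering employees in system_hr1: 1

Total in Engineering: 1 + 1 = 2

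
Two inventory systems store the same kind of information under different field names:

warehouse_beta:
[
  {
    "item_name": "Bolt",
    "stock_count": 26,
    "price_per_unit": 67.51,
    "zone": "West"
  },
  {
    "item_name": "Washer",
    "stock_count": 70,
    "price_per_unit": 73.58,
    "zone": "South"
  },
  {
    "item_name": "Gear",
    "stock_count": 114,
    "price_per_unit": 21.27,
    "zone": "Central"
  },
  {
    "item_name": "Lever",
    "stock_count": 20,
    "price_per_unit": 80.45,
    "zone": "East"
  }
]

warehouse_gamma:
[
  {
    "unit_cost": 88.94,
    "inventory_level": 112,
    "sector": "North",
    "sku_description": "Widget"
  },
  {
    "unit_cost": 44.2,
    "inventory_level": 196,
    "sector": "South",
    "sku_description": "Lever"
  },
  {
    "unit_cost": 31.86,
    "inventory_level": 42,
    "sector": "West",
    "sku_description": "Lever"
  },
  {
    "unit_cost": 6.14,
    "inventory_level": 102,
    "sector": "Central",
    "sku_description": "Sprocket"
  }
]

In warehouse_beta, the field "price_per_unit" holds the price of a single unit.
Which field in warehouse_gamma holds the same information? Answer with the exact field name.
unit_cost

In warehouse_beta, "price_per_unit" holds the price of a single unit.
The fields in warehouse_gamma are: "unit_cost", "inventory_level", "sector", "sku_description".
"unit_cost" is the match: the name refers to the same concept and its values are decimal currency amounts (e.g. 88.94, 44.2).
The other fields ("inventory_level", "sector", "sku_description") hold different kinds of data.

So "price_per_unit" in warehouse_beta corresponds to "unit_cost" in warehouse_gamma.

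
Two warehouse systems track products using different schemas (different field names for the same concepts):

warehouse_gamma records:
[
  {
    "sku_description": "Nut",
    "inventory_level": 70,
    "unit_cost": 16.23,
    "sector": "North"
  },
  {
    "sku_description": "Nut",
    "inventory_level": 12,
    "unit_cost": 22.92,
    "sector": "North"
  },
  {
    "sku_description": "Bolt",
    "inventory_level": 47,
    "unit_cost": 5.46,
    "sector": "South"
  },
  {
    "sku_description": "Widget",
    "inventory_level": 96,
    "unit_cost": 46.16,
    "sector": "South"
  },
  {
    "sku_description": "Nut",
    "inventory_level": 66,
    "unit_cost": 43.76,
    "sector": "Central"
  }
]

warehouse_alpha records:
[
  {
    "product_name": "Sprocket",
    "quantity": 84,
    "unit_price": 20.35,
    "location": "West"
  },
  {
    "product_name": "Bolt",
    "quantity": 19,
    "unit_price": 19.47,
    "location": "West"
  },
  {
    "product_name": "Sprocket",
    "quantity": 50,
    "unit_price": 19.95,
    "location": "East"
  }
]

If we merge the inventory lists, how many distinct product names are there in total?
4

Schema mapping: "sku_description" (warehouse_gamma) = "product_name" (warehouse_alpha) = product name

Products in warehouse_gamma: ['Bolt', 'Nut', 'Widget']
Products in warehouse_alpha: ['Bolt', 'Sprocket']

Union (unique products): ['Bolt', 'Nut', 'Sprocket', 'Widget']
Count: 4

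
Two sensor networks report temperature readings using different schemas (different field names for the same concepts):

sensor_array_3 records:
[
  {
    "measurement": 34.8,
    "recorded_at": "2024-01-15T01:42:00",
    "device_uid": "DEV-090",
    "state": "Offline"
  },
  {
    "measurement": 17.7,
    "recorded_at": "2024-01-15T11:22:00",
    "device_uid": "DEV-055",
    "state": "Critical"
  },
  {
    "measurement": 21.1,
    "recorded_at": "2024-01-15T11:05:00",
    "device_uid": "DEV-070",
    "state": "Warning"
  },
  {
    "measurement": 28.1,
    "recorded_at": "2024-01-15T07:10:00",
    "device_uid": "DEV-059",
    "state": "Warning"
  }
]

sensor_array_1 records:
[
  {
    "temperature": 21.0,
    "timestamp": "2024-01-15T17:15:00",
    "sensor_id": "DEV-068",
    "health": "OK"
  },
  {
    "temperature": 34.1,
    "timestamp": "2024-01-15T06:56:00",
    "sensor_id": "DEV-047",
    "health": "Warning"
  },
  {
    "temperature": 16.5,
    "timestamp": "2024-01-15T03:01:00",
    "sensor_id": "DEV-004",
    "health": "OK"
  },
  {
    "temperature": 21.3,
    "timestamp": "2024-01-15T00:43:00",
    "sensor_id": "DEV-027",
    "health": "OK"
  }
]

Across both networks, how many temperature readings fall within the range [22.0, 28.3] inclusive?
1

Schema mapping: "measurement" (sensor_array_3) = "temperature" (sensor_array_1) = temperature

Readings in [22.0, 28.3] from sensor_array_3: 1
Readings in [22.0, 28.3] from sensor_array_1: 0

Total count: 1 + 0 = 1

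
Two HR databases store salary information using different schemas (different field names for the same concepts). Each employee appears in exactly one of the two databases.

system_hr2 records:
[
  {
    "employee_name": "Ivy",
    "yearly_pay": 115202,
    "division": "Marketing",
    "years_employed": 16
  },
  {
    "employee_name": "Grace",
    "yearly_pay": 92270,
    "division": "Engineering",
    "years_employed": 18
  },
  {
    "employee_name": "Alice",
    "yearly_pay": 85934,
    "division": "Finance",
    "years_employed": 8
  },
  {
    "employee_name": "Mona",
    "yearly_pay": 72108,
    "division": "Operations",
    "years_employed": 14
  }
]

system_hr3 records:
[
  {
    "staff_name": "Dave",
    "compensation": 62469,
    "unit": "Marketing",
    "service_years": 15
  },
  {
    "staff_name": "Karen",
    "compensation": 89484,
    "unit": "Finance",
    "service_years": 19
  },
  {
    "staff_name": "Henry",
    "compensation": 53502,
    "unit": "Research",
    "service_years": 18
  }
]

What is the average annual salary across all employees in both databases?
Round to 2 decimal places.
81567.00

Schema mapping: "yearly_pay" (system_hr2) = "compensation" (system_hr3) = annual salary

All salaries: [115202, 92270, 85934, 72108, 62469, 89484, 53502]
Sum: 570969
Count: 7
Average: 570969 / 7 = 81567.00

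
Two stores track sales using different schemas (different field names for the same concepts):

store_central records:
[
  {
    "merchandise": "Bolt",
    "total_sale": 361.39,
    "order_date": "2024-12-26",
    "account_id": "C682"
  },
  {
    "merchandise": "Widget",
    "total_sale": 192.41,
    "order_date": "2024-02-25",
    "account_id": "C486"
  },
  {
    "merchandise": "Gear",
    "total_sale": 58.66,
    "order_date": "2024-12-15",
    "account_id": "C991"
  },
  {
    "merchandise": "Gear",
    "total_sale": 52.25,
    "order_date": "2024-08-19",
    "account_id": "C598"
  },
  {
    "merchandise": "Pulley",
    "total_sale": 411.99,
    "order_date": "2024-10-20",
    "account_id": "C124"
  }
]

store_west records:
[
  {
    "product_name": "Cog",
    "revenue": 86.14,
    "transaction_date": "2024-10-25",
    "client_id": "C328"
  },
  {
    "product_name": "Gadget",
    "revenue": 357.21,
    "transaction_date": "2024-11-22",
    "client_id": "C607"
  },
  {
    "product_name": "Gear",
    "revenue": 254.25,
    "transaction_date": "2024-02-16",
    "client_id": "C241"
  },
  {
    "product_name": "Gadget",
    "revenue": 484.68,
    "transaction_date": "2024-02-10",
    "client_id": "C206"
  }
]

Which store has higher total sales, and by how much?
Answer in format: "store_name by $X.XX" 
store_west by $105.58

Schema mapping: "total_sale" (store_central) = "revenue" (store_west) = sale amount

Total for store_central: 1076.70
Total for store_west: 1182.28

Difference: |1076.70 - 1182.28| = 105.58
store_west has higher sales by $105.58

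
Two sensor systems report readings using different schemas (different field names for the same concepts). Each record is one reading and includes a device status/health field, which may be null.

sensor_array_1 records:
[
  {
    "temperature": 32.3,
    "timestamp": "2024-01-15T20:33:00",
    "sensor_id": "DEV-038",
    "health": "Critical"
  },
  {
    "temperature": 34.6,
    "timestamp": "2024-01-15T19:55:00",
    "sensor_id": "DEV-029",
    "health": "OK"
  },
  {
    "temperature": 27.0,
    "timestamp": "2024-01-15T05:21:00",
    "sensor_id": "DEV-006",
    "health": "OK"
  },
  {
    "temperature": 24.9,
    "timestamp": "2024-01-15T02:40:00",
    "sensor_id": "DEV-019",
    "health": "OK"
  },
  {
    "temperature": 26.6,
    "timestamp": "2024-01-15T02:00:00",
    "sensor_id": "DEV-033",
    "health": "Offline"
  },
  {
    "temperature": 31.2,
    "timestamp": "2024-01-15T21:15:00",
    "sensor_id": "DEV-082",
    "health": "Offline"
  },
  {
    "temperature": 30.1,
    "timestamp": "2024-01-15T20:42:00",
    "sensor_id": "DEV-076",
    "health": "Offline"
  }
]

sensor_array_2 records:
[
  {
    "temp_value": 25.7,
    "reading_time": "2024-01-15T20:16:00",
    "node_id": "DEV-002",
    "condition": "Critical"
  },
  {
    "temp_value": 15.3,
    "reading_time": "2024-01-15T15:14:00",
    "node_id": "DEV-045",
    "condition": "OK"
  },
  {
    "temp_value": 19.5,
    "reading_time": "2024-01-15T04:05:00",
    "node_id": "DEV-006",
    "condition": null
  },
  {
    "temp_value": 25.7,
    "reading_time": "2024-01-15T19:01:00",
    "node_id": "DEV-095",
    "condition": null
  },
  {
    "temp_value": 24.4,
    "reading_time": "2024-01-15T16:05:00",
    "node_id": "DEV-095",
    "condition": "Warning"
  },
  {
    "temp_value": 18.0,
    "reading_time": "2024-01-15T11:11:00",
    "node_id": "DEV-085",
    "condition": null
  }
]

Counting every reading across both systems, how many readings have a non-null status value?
10

Schema mapping: "health" (sensor_array_1) = "condition" (sensor_array_2) = status

Non-null in sensor_array_1: 7
Non-null in sensor_array_2: 3

Total non-null: 7 + 3 = 10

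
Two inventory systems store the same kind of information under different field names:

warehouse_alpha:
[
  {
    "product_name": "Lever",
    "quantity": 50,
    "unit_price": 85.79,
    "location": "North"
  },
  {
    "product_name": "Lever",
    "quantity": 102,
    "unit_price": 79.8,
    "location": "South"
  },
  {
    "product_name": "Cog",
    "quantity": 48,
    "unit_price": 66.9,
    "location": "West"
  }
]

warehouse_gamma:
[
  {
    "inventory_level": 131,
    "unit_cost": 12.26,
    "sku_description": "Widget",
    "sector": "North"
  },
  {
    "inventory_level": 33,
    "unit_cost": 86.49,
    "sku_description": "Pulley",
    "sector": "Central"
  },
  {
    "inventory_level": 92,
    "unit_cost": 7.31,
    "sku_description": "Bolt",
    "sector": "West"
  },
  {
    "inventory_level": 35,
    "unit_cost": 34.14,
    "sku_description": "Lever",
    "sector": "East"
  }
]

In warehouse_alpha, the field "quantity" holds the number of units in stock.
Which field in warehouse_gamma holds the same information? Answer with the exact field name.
inventory_level

In warehouse_alpha, "quantity" holds the number of units in stock.
The fields in warehouse_gamma are: "inventory_level", "unit_cost", "sku_description", "sector".
"inventory_level" is the match: the name refers to the same concept and its values are whole-number counts (e.g. 131, 33).
The other fields ("unit_cost", "sku_description", "sector") hold different kinds of data.

So "quantity" in warehouse_alpha corresponds to "inventory_level" in warehouse_gamma.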